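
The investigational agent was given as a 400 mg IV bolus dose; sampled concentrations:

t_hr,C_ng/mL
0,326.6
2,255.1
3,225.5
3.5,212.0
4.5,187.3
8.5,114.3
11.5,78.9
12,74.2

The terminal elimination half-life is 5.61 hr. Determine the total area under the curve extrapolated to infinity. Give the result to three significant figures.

Trapezoidal AUC_0→12:
  [0→2]: (326.6+255.1)/2 × 2 = 581.7
  [2→3]: (255.1+225.5)/2 × 1 = 240.3
  [3→3.5]: (225.5+212.0)/2 × 0.5 = 109.375
  [3.5→4.5]: (212.0+187.3)/2 × 1 = 199.65
  [4.5→8.5]: (187.3+114.3)/2 × 4 = 603.2
  [8.5→11.5]: (114.3+78.9)/2 × 3 = 289.8
  [11.5→12]: (78.9+74.2)/2 × 0.5 = 38.275
  Sum = 2062.3 ng/mL·hr
k_e = ln2 / t½ = 0.693147 / 5.61 = 0.1236 hr^-1
Extrapolated tail: C_last / k_e = 74.2 / 0.1236 = 600.324
AUC_0→∞ = 2062.3 + 600.324 = 2662.624 ng/mL·hr

AUC = 2660 ng/mL·hr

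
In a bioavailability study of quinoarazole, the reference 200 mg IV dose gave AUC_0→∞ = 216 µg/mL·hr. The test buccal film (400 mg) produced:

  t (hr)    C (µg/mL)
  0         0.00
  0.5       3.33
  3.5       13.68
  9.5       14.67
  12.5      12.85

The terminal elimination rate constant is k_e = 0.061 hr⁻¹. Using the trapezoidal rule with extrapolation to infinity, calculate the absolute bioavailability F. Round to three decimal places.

Trapezoidal AUC_0→12.5 (buccal film):
  [0→0.5]: (0.00+3.33)/2 × 0.5 = 0.8325
  [0.5→3.5]: (3.33+13.68)/2 × 3 = 25.515
  [3.5→9.5]: (13.68+14.67)/2 × 6 = 85.05
  [9.5→12.5]: (14.67+12.85)/2 × 3 = 41.28
  Sum = 152.6775 µg/mL·hr
Tail: C_last/k_e = 12.85/0.061 = 210.656
AUC_0→∞ (buccal film) = 152.6775 + 210.656 = 363.3335 µg/mL·hr
F = (AUC_ev/D_ev)/(AUC_iv/D_iv) = (363.3335/400)/(216/200) = 0.90833375/1.08 = 0.8410

F = 0.841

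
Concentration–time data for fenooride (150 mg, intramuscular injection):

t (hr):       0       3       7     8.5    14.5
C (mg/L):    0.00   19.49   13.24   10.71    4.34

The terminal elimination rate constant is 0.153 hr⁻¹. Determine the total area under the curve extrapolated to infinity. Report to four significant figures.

AUC = 186.2 mg/L·hr

Trapezoidal AUC_0→14.5:
  [0→3]: (0.00+19.49)/2 × 3 = 29.235
  [3→7]: (19.49+13.24)/2 × 4 = 65.46
  [7→8.5]: (13.24+10.71)/2 × 1.5 = 17.9625
  [8.5→14.5]: (10.71+4.34)/2 × 6 = 45.15
  Sum = 157.8075 mg/L·hr
Extrapolated tail: C_last / k_e = 4.34 / 0.153 = 28.366
AUC_0→∞ = 157.8075 + 28.366 = 186.1735 mg/L·hr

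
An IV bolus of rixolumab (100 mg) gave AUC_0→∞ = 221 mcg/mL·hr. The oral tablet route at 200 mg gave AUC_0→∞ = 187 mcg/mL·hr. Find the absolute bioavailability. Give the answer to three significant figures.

F = 0.423

F = (AUC_ev / D_ev) / (AUC_iv / D_iv)
  = (187/200) / (221/100)
  = 0.935 / 2.21 = 0.4231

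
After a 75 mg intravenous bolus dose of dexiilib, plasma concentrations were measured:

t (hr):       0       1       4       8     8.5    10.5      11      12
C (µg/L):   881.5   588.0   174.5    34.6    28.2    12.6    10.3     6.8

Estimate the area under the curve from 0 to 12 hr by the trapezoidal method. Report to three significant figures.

AUC = 2370 µg/L·hr

Trapezoidal AUC_0→12:
  [0→1]: (881.5+588.0)/2 × 1 = 734.75
  [1→4]: (588.0+174.5)/2 × 3 = 1143.75
  [4→8]: (174.5+34.6)/2 × 4 = 418.2
  [8→8.5]: (34.6+28.2)/2 × 0.5 = 15.7
  [8.5→10.5]: (28.2+12.6)/2 × 2 = 40.8
  [10.5→11]: (12.6+10.3)/2 × 0.5 = 5.725
  [11→12]: (10.3+6.8)/2 × 1 = 8.55
  Sum = 2367.475 µg/L·hr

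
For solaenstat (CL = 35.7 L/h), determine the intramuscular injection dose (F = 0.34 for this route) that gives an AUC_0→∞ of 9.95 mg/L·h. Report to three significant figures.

Dose = CL × AUC_0→∞ / F
     = 35.7 × 9.95 / 0.34 = 1044.75 mg

Dose = 1040 mg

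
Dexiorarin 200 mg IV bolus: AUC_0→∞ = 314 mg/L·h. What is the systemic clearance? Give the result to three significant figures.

CL = Dose_iv / AUC_0→∞
   = 200 / 314 = 0.636943 L/h

CL = 0.637 L/h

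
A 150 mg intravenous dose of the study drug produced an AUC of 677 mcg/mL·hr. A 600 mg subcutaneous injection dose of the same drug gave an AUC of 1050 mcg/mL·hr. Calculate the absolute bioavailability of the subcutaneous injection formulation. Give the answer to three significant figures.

F = 0.388

F = (AUC_ev / D_ev) / (AUC_iv / D_iv)
  = (1050/600) / (677/150)
  = 1.75 / 4.51333 = 0.3877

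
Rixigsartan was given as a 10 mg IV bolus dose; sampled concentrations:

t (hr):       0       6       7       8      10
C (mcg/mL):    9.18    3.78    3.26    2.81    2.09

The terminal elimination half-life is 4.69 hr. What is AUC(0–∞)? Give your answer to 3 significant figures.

AUC = 64.5 mcg/mL·hr

Trapezoidal AUC_0→10:
  [0→6]: (9.18+3.78)/2 × 6 = 38.88
  [6→7]: (3.78+3.26)/2 × 1 = 3.52
  [7→8]: (3.26+2.81)/2 × 1 = 3.035
  [8→10]: (2.81+2.09)/2 × 2 = 4.9
  Sum = 50.335 mcg/mL·hr
k_e = ln2 / t½ = 0.693147 / 4.69 = 0.1478 hr^-1
Extrapolated tail: C_last / k_e = 2.09 / 0.1478 = 14.141
AUC_0→∞ = 50.335 + 14.141 = 64.476 mcg/mL·hr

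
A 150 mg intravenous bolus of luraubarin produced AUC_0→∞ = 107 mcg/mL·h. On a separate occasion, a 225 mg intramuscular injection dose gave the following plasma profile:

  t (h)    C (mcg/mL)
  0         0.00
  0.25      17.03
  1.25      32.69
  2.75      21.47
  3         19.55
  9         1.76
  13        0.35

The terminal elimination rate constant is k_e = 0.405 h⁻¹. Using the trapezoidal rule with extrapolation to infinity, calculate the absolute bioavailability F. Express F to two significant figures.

F = 0.88

Trapezoidal AUC_0→13 (intramuscular injection):
  [0→0.25]: (0.00+17.03)/2 × 0.25 = 2.12875
  [0.25→1.25]: (17.03+32.69)/2 × 1 = 24.86
  [1.25→2.75]: (32.69+21.47)/2 × 1.5 = 40.62
  [2.75→3]: (21.47+19.55)/2 × 0.25 = 5.1275
  [3→9]: (19.55+1.76)/2 × 6 = 63.93
  [9→13]: (1.76+0.35)/2 × 4 = 4.22
  Sum = 140.88625 mcg/mL·h
Tail: C_last/k_e = 0.35/0.405 = 0.864
AUC_0→∞ (intramuscular injection) = 140.88625 + 0.864 = 141.75025 mcg/mL·h
F = (AUC_ev/D_ev)/(AUC_iv/D_iv) = (141.75025/225)/(107/150) = 0.630001/0.713333 = 0.8832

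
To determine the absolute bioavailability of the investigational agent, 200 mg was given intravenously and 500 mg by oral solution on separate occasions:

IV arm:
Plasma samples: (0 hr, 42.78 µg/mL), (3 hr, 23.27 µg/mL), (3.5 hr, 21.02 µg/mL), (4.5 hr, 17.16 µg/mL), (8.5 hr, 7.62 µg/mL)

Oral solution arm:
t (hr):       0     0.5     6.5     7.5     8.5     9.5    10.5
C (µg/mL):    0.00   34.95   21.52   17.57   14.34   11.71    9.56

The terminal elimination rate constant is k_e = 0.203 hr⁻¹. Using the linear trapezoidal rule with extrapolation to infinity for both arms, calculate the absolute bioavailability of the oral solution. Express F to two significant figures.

F = 0.53

Trapezoidal AUC_0→8.5 (IV):
  [0→3]: (42.78+23.27)/2 × 3 = 99.075
  [3→3.5]: (23.27+21.02)/2 × 0.5 = 11.0725
  [3.5→4.5]: (21.02+17.16)/2 × 1 = 19.09
  [4.5→8.5]: (17.16+7.62)/2 × 4 = 49.56
  Sum = 178.7975 µg/mL·hr
IV tail: 7.62/0.203 = 37.537; AUC_iv,0→∞ = 178.7975 + 37.537 = 216.3345 µg/mL·hr
Trapezoidal AUC_0→10.5 (oral solution):
  [0→0.5]: (0.00+34.95)/2 × 0.5 = 8.7375
  [0.5→6.5]: (34.95+21.52)/2 × 6 = 169.41
  [6.5→7.5]: (21.52+17.57)/2 × 1 = 19.545
  [7.5→8.5]: (17.57+14.34)/2 × 1 = 15.955
  [8.5→9.5]: (14.34+11.71)/2 × 1 = 13.025
  [9.5→10.5]: (11.71+9.56)/2 × 1 = 10.635
  Sum = 237.3075 µg/mL·hr
oral solution tail: 9.56/0.203 = 47.094; AUC_ev,0→∞ = 237.3075 + 47.094 = 284.4015 µg/mL·hr
F = (AUC_ev/D_ev)/(AUC_iv/D_iv) = (284.4015/500)/(216.3345/200) = 0.568803/1.0816725 = 0.5259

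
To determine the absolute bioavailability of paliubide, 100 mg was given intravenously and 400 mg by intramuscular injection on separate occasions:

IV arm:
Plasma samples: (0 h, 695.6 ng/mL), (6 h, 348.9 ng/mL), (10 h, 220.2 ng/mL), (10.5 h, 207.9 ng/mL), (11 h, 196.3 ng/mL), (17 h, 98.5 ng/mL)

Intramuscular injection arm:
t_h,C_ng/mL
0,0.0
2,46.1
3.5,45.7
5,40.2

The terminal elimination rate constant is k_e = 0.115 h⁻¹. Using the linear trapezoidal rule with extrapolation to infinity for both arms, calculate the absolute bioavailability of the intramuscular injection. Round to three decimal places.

F = 0.021

Trapezoidal AUC_0→17 (IV):
  [0→6]: (695.6+348.9)/2 × 6 = 3133.5
  [6→10]: (348.9+220.2)/2 × 4 = 1138.2
  [10→10.5]: (220.2+207.9)/2 × 0.5 = 107.025
  [10.5→11]: (207.9+196.3)/2 × 0.5 = 101.05
  [11→17]: (196.3+98.5)/2 × 6 = 884.4
  Sum = 5364.175 ng/mL·h
IV tail: 98.5/0.115 = 856.522; AUC_iv,0→∞ = 5364.175 + 856.522 = 6220.697 ng/mL·h
Trapezoidal AUC_0→5 (intramuscular injection):
  [0→2]: (0.0+46.1)/2 × 2 = 46.1
  [2→3.5]: (46.1+45.7)/2 × 1.5 = 68.85
  [3.5→5]: (45.7+40.2)/2 × 1.5 = 64.425
  Sum = 179.375 ng/mL·h
intramuscular injection tail: 40.2/0.115 = 349.565; AUC_ev,0→∞ = 179.375 + 349.565 = 528.94 ng/mL·h
F = (AUC_ev/D_ev)/(AUC_iv/D_iv) = (528.94/400)/(6220.697/100) = 1.32235/62.20697 = 0.0213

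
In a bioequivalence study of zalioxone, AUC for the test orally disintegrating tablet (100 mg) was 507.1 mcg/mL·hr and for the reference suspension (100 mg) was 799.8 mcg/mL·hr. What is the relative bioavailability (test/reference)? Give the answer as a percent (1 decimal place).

F_rel = (AUC_test/D_test) / (AUC_ref/D_ref)
      = (507.1/100) / (799.8/100)
      = 5.071 / 7.998 = 0.6340 = 63.40%

F_rel = 63.4%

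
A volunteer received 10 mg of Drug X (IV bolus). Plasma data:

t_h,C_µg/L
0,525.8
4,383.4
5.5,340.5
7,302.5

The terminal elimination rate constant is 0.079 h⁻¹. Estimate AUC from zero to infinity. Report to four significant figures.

Trapezoidal AUC_0→7:
  [0→4]: (525.8+383.4)/2 × 4 = 1818.4
  [4→5.5]: (383.4+340.5)/2 × 1.5 = 542.925
  [5.5→7]: (340.5+302.5)/2 × 1.5 = 482.25
  Sum = 2843.575 µg/L·h
Extrapolated tail: C_last / k_e = 302.5 / 0.079 = 3829.114
AUC_0→∞ = 2843.575 + 3829.114 = 6672.689 µg/L·h

AUC = 6673 µg/L·h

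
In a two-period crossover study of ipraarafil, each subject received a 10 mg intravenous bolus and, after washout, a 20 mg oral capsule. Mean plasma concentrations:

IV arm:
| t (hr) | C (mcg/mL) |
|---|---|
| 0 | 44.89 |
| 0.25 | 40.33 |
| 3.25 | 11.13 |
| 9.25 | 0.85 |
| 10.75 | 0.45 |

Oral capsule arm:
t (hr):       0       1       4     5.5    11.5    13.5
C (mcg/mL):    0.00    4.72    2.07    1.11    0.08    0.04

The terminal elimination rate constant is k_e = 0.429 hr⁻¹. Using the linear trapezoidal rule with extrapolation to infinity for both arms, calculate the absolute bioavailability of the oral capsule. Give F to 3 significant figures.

F = 0.0744

Trapezoidal AUC_0→10.75 (IV):
  [0→0.25]: (44.89+40.33)/2 × 0.25 = 10.6525
  [0.25→3.25]: (40.33+11.13)/2 × 3 = 77.19
  [3.25→9.25]: (11.13+0.85)/2 × 6 = 35.94
  [9.25→10.75]: (0.85+0.45)/2 × 1.5 = 0.975
  Sum = 124.7575 mcg/mL·hr
IV tail: 0.45/0.429 = 1.049; AUC_iv,0→∞ = 124.7575 + 1.049 = 125.8065 mcg/mL·hr
Trapezoidal AUC_0→13.5 (oral capsule):
  [0→1]: (0.00+4.72)/2 × 1 = 2.36
  [1→4]: (4.72+2.07)/2 × 3 = 10.185
  [4→5.5]: (2.07+1.11)/2 × 1.5 = 2.385
  [5.5→11.5]: (1.11+0.08)/2 × 6 = 3.57
  [11.5→13.5]: (0.08+0.04)/2 × 2 = 0.12
  Sum = 18.62 mcg/mL·hr
oral capsule tail: 0.04/0.429 = 0.093; AUC_ev,0→∞ = 18.62 + 0.093 = 18.713 mcg/mL·hr
F = (AUC_ev/D_ev)/(AUC_iv/D_iv) = (18.713/20)/(125.8065/10) = 0.93565/12.58065 = 0.0744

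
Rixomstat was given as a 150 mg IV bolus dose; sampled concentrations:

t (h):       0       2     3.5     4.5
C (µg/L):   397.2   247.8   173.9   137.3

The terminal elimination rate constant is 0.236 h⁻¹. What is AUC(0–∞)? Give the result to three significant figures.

Trapezoidal AUC_0→4.5:
  [0→2]: (397.2+247.8)/2 × 2 = 645.0
  [2→3.5]: (247.8+173.9)/2 × 1.5 = 316.275
  [3.5→4.5]: (173.9+137.3)/2 × 1 = 155.6
  Sum = 1116.875 µg/L·h
Extrapolated tail: C_last / k_e = 137.3 / 0.236 = 581.780
AUC_0→∞ = 1116.875 + 581.780 = 1698.655 µg/L·h

AUC = 1700 µg/L·h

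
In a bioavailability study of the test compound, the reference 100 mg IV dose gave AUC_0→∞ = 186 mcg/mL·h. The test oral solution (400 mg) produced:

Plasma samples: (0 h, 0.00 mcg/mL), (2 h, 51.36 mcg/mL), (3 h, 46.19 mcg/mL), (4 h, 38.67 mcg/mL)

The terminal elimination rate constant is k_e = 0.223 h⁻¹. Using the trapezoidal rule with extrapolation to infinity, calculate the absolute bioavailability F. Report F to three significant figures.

Trapezoidal AUC_0→4 (oral solution):
  [0→2]: (0.00+51.36)/2 × 2 = 51.36
  [2→3]: (51.36+46.19)/2 × 1 = 48.775
  [3→4]: (46.19+38.67)/2 × 1 = 42.43
  Sum = 142.565 mcg/mL·h
Tail: C_last/k_e = 38.67/0.223 = 173.408
AUC_0→∞ (oral solution) = 142.565 + 173.408 = 315.973 mcg/mL·h
F = (AUC_ev/D_ev)/(AUC_iv/D_iv) = (315.973/400)/(186/100) = 0.7899325/1.86 = 0.4247

F = 0.425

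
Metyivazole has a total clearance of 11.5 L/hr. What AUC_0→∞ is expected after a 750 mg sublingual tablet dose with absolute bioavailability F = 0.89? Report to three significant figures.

AUC = 58.0 mg/L·hr

AUC_0→∞ = F × Dose / CL
        = 0.89 × 750 / 11.5 = 58.0435 mg/L·hr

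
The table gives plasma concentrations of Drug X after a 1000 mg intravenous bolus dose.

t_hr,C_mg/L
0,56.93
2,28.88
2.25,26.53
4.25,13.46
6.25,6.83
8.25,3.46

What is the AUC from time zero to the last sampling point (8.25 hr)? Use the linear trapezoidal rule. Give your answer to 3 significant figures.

AUC = 163 mg/L·hr

Trapezoidal AUC_0→8.25:
  [0→2]: (56.93+28.88)/2 × 2 = 85.81
  [2→2.25]: (28.88+26.53)/2 × 0.25 = 6.92625
  [2.25→4.25]: (26.53+13.46)/2 × 2 = 39.99
  [4.25→6.25]: (13.46+6.83)/2 × 2 = 20.29
  [6.25→8.25]: (6.83+3.46)/2 × 2 = 10.29
  Sum = 163.30625 mg/L·hr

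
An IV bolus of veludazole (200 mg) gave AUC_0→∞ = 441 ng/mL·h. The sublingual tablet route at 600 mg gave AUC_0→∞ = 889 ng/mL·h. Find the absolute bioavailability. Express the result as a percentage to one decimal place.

F = 67.2%

F = (AUC_ev / D_ev) / (AUC_iv / D_iv)
  = (889/600) / (441/200)
  = 1.48167 / 2.205 = 0.6720
  = 67.20%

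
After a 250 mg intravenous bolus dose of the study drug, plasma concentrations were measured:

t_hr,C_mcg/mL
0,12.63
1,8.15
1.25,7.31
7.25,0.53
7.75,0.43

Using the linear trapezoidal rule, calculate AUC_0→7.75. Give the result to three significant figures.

AUC = 36.1 mcg/mL·hr

Trapezoidal AUC_0→7.75:
  [0→1]: (12.63+8.15)/2 × 1 = 10.39
  [1→1.25]: (8.15+7.31)/2 × 0.25 = 1.9325
  [1.25→7.25]: (7.31+0.53)/2 × 6 = 23.52
  [7.25→7.75]: (0.53+0.43)/2 × 0.5 = 0.24
  Sum = 36.0825 mcg/mL·hr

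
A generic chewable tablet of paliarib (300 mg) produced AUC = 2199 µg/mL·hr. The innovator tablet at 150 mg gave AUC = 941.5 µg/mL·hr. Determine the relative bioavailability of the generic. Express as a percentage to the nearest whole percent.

F_rel = (AUC_test/D_test) / (AUC_ref/D_ref)
      = (2199/300) / (941.5/150)
      = 7.33 / 6.27667 = 1.1678 = 116.78%

F_rel = 117%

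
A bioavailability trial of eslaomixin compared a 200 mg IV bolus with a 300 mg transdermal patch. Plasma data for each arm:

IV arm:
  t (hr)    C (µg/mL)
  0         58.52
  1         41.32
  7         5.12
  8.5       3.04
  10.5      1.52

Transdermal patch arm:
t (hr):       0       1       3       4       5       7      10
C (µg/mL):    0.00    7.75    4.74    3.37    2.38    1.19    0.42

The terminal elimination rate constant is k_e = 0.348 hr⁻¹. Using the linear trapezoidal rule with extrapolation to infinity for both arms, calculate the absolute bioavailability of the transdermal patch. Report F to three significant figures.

F = 0.0995

Trapezoidal AUC_0→10.5 (IV):
  [0→1]: (58.52+41.32)/2 × 1 = 49.92
  [1→7]: (41.32+5.12)/2 × 6 = 139.32
  [7→8.5]: (5.12+3.04)/2 × 1.5 = 6.12
  [8.5→10.5]: (3.04+1.52)/2 × 2 = 4.56
  Sum = 199.92 µg/mL·hr
IV tail: 1.52/0.348 = 4.368; AUC_iv,0→∞ = 199.92 + 4.368 = 204.288 µg/mL·hr
Trapezoidal AUC_0→10 (transdermal patch):
  [0→1]: (0.00+7.75)/2 × 1 = 3.875
  [1→3]: (7.75+4.74)/2 × 2 = 12.49
  [3→4]: (4.74+3.37)/2 × 1 = 4.055
  [4→5]: (3.37+2.38)/2 × 1 = 2.875
  [5→7]: (2.38+1.19)/2 × 2 = 3.57
  [7→10]: (1.19+0.42)/2 × 3 = 2.415
  Sum = 29.28 µg/mL·hr
transdermal patch tail: 0.42/0.348 = 1.207; AUC_ev,0→∞ = 29.28 + 1.207 = 30.487 µg/mL·hr
F = (AUC_ev/D_ev)/(AUC_iv/D_iv) = (30.487/300)/(204.288/200) = 0.101623/1.02144 = 0.0995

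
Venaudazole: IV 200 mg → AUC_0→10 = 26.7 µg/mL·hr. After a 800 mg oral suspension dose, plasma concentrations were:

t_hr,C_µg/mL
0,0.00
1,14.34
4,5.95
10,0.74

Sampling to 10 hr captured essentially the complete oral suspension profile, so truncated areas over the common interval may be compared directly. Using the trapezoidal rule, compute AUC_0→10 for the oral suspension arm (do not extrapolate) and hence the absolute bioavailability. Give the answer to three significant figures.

Trapezoidal AUC_0→10 (oral suspension):
  [0→1]: (0.00+14.34)/2 × 1 = 7.17
  [1→4]: (14.34+5.95)/2 × 3 = 30.435
  [4→10]: (5.95+0.74)/2 × 6 = 20.07
  Sum = 57.675 µg/mL·hr
F = (AUC_ev/D_ev)/(AUC_iv/D_iv) = (57.675/800)/(26.7/200) = 0.07209375/0.1335 = 0.5400

F = 0.540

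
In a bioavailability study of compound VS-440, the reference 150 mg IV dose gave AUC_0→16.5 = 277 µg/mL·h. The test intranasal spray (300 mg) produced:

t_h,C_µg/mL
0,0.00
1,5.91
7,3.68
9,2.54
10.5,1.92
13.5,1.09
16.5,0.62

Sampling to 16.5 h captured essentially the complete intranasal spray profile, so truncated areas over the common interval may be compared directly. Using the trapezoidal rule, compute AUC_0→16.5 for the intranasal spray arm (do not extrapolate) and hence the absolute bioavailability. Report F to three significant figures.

Trapezoidal AUC_0→16.5 (intranasal spray):
  [0→1]: (0.00+5.91)/2 × 1 = 2.955
  [1→7]: (5.91+3.68)/2 × 6 = 28.77
  [7→9]: (3.68+2.54)/2 × 2 = 6.22
  [9→10.5]: (2.54+1.92)/2 × 1.5 = 3.345
  [10.5→13.5]: (1.92+1.09)/2 × 3 = 4.515
  [13.5→16.5]: (1.09+0.62)/2 × 3 = 2.565
  Sum = 48.37 µg/mL·h
F = (AUC_ev/D_ev)/(AUC_iv/D_iv) = (48.37/300)/(277/150) = 0.161233/1.84667 = 0.0873

F = 0.0873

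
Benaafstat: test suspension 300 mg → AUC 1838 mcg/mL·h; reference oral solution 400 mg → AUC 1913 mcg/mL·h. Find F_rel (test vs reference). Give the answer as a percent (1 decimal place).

F_rel = (AUC_test/D_test) / (AUC_ref/D_ref)
      = (1838/300) / (1913/400)
      = 6.12667 / 4.7825 = 1.2811 = 128.11%

F_rel = 128.1%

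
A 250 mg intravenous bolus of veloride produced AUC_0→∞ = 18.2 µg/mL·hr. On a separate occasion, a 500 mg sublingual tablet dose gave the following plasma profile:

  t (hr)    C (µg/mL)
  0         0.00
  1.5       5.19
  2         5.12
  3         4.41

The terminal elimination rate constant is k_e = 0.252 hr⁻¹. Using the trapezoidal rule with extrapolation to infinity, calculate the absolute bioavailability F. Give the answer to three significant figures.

F = 0.789

Trapezoidal AUC_0→3 (sublingual tablet):
  [0→1.5]: (0.00+5.19)/2 × 1.5 = 3.8925
  [1.5→2]: (5.19+5.12)/2 × 0.5 = 2.5775
  [2→3]: (5.12+4.41)/2 × 1 = 4.765
  Sum = 11.235 µg/mL·hr
Tail: C_last/k_e = 4.41/0.252 = 17.500
AUC_0→∞ (sublingual tablet) = 11.235 + 17.500 = 28.735 µg/mL·hr
F = (AUC_ev/D_ev)/(AUC_iv/D_iv) = (28.735/500)/(18.2/250) = 0.05747/0.0728 = 0.7894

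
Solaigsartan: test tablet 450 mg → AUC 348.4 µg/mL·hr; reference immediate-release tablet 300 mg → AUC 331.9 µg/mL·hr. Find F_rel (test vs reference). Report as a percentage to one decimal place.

F_rel = (AUC_test/D_test) / (AUC_ref/D_ref)
      = (348.4/450) / (331.9/300)
      = 0.774222 / 1.10633 = 0.6998 = 69.98%

F_rel = 70.0%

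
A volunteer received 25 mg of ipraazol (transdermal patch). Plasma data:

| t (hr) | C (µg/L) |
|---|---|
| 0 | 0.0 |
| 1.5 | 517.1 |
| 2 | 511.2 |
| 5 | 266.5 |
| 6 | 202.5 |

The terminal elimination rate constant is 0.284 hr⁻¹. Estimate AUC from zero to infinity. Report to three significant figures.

AUC = 2760 µg/L·hr

Trapezoidal AUC_0→6:
  [0→1.5]: (0.0+517.1)/2 × 1.5 = 387.825
  [1.5→2]: (517.1+511.2)/2 × 0.5 = 257.075
  [2→5]: (511.2+266.5)/2 × 3 = 1166.55
  [5→6]: (266.5+202.5)/2 × 1 = 234.5
  Sum = 2045.95 µg/L·hr
Extrapolated tail: C_last / k_e = 202.5 / 0.284 = 713.028
AUC_0→∞ = 2045.95 + 713.028 = 2758.978 µg/L·hr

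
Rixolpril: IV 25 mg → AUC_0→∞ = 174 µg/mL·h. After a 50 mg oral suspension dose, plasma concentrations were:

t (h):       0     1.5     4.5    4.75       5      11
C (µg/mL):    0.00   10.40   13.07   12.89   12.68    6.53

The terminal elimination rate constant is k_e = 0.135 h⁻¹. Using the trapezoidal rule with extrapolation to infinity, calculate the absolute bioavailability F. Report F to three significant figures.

Trapezoidal AUC_0→11 (oral suspension):
  [0→1.5]: (0.00+10.40)/2 × 1.5 = 7.8
  [1.5→4.5]: (10.40+13.07)/2 × 3 = 35.205
  [4.5→4.75]: (13.07+12.89)/2 × 0.25 = 3.245
  [4.75→5]: (12.89+12.68)/2 × 0.25 = 3.19625
  [5→11]: (12.68+6.53)/2 × 6 = 57.63
  Sum = 107.07625 µg/mL·h
Tail: C_last/k_e = 6.53/0.135 = 48.370
AUC_0→∞ (oral suspension) = 107.07625 + 48.370 = 155.44625 µg/mL·h
F = (AUC_ev/D_ev)/(AUC_iv/D_iv) = (155.44625/50)/(174/25) = 3.108925/6.96 = 0.4467

F = 0.447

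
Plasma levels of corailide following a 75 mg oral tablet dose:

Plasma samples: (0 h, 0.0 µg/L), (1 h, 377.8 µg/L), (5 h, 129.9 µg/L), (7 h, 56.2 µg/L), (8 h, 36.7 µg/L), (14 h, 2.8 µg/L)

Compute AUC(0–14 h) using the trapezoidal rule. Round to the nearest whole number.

Trapezoidal AUC_0→14:
  [0→1]: (0.0+377.8)/2 × 1 = 188.9
  [1→5]: (377.8+129.9)/2 × 4 = 1015.4
  [5→7]: (129.9+56.2)/2 × 2 = 186.1
  [7→8]: (56.2+36.7)/2 × 1 = 46.45
  [8→14]: (36.7+2.8)/2 × 6 = 118.5
  Sum = 1555.35 µg/L·h

AUC = 1555 µg/L·h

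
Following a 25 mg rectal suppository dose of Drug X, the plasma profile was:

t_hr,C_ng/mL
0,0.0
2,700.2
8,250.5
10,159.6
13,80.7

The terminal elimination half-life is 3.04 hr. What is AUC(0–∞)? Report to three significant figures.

Trapezoidal AUC_0→13:
  [0→2]: (0.0+700.2)/2 × 2 = 700.2
  [2→8]: (700.2+250.5)/2 × 6 = 2852.1
  [8→10]: (250.5+159.6)/2 × 2 = 410.1
  [10→13]: (159.6+80.7)/2 × 3 = 360.45
  Sum = 4322.85 ng/mL·hr
k_e = ln2 / t½ = 0.693147 / 3.04 = 0.2280 hr^-1
Extrapolated tail: C_last / k_e = 80.7 / 0.228 = 353.947
AUC_0→∞ = 4322.85 + 353.947 = 4676.797 ng/mL·hr

AUC = 4680 ng/mL·hr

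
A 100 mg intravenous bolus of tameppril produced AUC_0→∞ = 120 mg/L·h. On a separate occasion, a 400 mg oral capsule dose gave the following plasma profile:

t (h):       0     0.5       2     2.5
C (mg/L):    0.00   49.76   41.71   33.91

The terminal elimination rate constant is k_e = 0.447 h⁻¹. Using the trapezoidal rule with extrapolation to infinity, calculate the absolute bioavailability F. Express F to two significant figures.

Trapezoidal AUC_0→2.5 (oral capsule):
  [0→0.5]: (0.00+49.76)/2 × 0.5 = 12.44
  [0.5→2]: (49.76+41.71)/2 × 1.5 = 68.6025
  [2→2.5]: (41.71+33.91)/2 × 0.5 = 18.905
  Sum = 99.9475 mg/L·h
Tail: C_last/k_e = 33.91/0.447 = 75.861
AUC_0→∞ (oral capsule) = 99.9475 + 75.861 = 175.8085 mg/L·h
F = (AUC_ev/D_ev)/(AUC_iv/D_iv) = (175.8085/400)/(120/100) = 0.43952125/1.2 = 0.3663

F = 0.37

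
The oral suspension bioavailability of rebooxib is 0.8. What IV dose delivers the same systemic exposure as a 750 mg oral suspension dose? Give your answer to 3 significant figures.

D_iv = 600 mg

Systemic exposure from an extravascular dose = F × D_ev, so the equivalent IV dose is F × D_ev.
D_iv = F × D_ev = 0.8 × 750 = 600 mg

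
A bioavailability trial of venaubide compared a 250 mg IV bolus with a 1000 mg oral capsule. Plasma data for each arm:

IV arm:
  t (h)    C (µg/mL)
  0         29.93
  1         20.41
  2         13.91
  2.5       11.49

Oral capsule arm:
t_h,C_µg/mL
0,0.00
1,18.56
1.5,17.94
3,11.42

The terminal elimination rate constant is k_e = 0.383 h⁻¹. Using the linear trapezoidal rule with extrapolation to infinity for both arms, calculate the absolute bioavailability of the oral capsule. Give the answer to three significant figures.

Trapezoidal AUC_0→2.5 (IV):
  [0→1]: (29.93+20.41)/2 × 1 = 25.17
  [1→2]: (20.41+13.91)/2 × 1 = 17.16
  [2→2.5]: (13.91+11.49)/2 × 0.5 = 6.35
  Sum = 48.68 µg/mL·h
IV tail: 11.49/0.383 = 30.000; AUC_iv,0→∞ = 48.68 + 30.000 = 78.68 µg/mL·h
Trapezoidal AUC_0→3 (oral capsule):
  [0→1]: (0.00+18.56)/2 × 1 = 9.28
  [1→1.5]: (18.56+17.94)/2 × 0.5 = 9.125
  [1.5→3]: (17.94+11.42)/2 × 1.5 = 22.02
  Sum = 40.425 µg/mL·h
oral capsule tail: 11.42/0.383 = 29.817; AUC_ev,0→∞ = 40.425 + 29.817 = 70.242 µg/mL·h
F = (AUC_ev/D_ev)/(AUC_iv/D_iv) = (70.242/1000)/(78.68/250) = 0.070242/0.31472 = 0.2232

F = 0.223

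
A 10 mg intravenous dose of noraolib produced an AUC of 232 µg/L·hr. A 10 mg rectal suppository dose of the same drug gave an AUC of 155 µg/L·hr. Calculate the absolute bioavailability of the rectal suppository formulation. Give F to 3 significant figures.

F = (AUC_ev / D_ev) / (AUC_iv / D_iv)
  = (155/10) / (232/10)
  = 15.5 / 23.2 = 0.6681

F = 0.668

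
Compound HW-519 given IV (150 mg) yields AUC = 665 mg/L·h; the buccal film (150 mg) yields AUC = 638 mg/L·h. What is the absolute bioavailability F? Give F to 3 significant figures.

F = (AUC_ev / D_ev) / (AUC_iv / D_iv)
  = (638/150) / (665/150)
  = 4.25333 / 4.43333 = 0.9594

F = 0.959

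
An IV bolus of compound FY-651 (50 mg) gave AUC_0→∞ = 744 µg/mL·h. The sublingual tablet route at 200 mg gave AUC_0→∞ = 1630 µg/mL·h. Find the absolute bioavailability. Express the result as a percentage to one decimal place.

F = 54.8%

F = (AUC_ev / D_ev) / (AUC_iv / D_iv)
  = (1630/200) / (744/50)
  = 8.15 / 14.88 = 0.5477
  = 54.77%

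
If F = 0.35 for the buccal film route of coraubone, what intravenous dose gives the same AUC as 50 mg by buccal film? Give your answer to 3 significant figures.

Systemic exposure from an extravascular dose = F × D_ev, so the equivalent IV dose is F × D_ev.
D_iv = F × D_ev = 0.35 × 50 = 17.5 mg

D_iv = 17.5 mg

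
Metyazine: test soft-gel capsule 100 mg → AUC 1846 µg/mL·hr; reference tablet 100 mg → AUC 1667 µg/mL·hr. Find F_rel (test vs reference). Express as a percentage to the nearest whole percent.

F_rel = (AUC_test/D_test) / (AUC_ref/D_ref)
      = (1846/100) / (1667/100)
      = 18.46 / 16.67 = 1.1074 = 110.74%

F_rel = 111%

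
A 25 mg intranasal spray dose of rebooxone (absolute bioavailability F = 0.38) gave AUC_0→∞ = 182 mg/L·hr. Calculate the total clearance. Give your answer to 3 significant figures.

CL = F × Dose / AUC_0→∞
   = 0.38 × 25 / 182 = 0.0521978 L/hr

CL = 0.0522 L/hr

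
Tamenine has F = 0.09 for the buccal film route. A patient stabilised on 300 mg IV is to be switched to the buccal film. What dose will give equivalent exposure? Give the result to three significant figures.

D_buccal = 3330 mg

For equal systemic exposure: F × D_ev = D_iv
D_ev = D_iv / F = 300 / 0.09 = 3333.33 mg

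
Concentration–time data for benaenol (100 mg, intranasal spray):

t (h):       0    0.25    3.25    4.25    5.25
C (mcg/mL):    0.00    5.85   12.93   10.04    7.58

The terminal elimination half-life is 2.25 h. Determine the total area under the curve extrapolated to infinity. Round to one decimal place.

Trapezoidal AUC_0→5.25:
  [0→0.25]: (0.00+5.85)/2 × 0.25 = 0.73125
  [0.25→3.25]: (5.85+12.93)/2 × 3 = 28.17
  [3.25→4.25]: (12.93+10.04)/2 × 1 = 11.485
  [4.25→5.25]: (10.04+7.58)/2 × 1 = 8.81
  Sum = 49.19625 mcg/mL·h
k_e = ln2 / t½ = 0.693147 / 2.25 = 0.3081 h^-1
Extrapolated tail: C_last / k_e = 7.58 / 0.3081 = 24.602
AUC_0→∞ = 49.19625 + 24.602 = 73.79825 mcg/mL·h

AUC = 73.8 mcg/mL·h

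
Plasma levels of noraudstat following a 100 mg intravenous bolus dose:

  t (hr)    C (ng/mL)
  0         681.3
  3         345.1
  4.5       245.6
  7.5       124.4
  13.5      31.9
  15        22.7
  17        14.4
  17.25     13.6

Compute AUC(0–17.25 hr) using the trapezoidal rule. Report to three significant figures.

Trapezoidal AUC_0→17.25:
  [0→3]: (681.3+345.1)/2 × 3 = 1539.6
  [3→4.5]: (345.1+245.6)/2 × 1.5 = 443.025
  [4.5→7.5]: (245.6+124.4)/2 × 3 = 555.0
  [7.5→13.5]: (124.4+31.9)/2 × 6 = 468.9
  [13.5→15]: (31.9+22.7)/2 × 1.5 = 40.95
  [15→17]: (22.7+14.4)/2 × 2 = 37.1
  [17→17.25]: (14.4+13.6)/2 × 0.25 = 3.5
  Sum = 3088.075 ng/mL·hr

AUC = 3090 ng/mL·hr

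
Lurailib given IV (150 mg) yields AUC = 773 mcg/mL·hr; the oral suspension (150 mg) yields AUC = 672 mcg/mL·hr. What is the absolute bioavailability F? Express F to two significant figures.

F = (AUC_ev / D_ev) / (AUC_iv / D_iv)
  = (672/150) / (773/150)
  = 4.48 / 5.15333 = 0.8693

F = 0.87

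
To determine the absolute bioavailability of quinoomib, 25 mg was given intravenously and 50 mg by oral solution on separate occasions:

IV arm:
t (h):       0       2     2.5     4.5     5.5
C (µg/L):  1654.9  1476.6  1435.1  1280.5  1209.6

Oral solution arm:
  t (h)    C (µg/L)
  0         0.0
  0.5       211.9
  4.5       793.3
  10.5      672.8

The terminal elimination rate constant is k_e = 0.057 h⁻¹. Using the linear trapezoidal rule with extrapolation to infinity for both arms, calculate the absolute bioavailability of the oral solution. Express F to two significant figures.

Trapezoidal AUC_0→5.5 (IV):
  [0→2]: (1654.9+1476.6)/2 × 2 = 3131.5
  [2→2.5]: (1476.6+1435.1)/2 × 0.5 = 727.925
  [2.5→4.5]: (1435.1+1280.5)/2 × 2 = 2715.6
  [4.5→5.5]: (1280.5+1209.6)/2 × 1 = 1245.05
  Sum = 7820.075 µg/L·h
IV tail: 1209.6/0.057 = 21221.053; AUC_iv,0→∞ = 7820.075 + 21221.053 = 29041.128 µg/L·h
Trapezoidal AUC_0→10.5 (oral solution):
  [0→0.5]: (0.0+211.9)/2 × 0.5 = 52.975
  [0.5→4.5]: (211.9+793.3)/2 × 4 = 2010.4
  [4.5→10.5]: (793.3+672.8)/2 × 6 = 4398.3
  Sum = 6461.675 µg/L·h
oral solution tail: 672.8/0.057 = 11803.509; AUC_ev,0→∞ = 6461.675 + 11803.509 = 18265.184 µg/L·h
F = (AUC_ev/D_ev)/(AUC_iv/D_iv) = (18265.184/50)/(29041.128/25) = 365.30368/1161.65 = 0.3145

F = 0.31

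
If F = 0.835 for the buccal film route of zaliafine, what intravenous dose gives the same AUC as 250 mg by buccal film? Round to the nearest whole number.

Systemic exposure from an extravascular dose = F × D_ev, so the equivalent IV dose is F × D_ev.
D_iv = F × D_ev = 0.835 × 250 = 208.75 mg

D_iv = 209 mg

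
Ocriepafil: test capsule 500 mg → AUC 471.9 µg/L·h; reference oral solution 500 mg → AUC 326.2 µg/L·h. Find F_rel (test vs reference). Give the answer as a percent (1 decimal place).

F_rel = (AUC_test/D_test) / (AUC_ref/D_ref)
      = (471.9/500) / (326.2/500)
      = 0.9438 / 0.6524 = 1.4467 = 144.67%

F_rel = 144.7%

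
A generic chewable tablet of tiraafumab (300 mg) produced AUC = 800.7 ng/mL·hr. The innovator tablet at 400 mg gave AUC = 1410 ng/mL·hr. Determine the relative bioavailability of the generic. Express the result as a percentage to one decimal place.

F_rel = (AUC_test/D_test) / (AUC_ref/D_ref)
      = (800.7/300) / (1410/400)
      = 2.669 / 3.525 = 0.7572 = 75.72%

F_rel = 75.7%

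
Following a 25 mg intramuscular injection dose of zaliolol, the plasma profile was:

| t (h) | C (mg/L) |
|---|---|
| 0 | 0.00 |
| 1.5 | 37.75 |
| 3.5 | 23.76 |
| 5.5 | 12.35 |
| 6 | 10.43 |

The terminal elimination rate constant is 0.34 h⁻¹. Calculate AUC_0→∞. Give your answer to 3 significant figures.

AUC = 162 mg/L·h

Trapezoidal AUC_0→6:
  [0→1.5]: (0.00+37.75)/2 × 1.5 = 28.3125
  [1.5→3.5]: (37.75+23.76)/2 × 2 = 61.51
  [3.5→5.5]: (23.76+12.35)/2 × 2 = 36.11
  [5.5→6]: (12.35+10.43)/2 × 0.5 = 5.695
  Sum = 131.6275 mg/L·h
Extrapolated tail: C_last / k_e = 10.43 / 0.34 = 30.676
AUC_0→∞ = 131.6275 + 30.676 = 162.3035 mg/L·h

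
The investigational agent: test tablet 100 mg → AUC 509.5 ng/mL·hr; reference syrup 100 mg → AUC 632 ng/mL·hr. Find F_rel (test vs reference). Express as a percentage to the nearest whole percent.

F_rel = 81%

F_rel = (AUC_test/D_test) / (AUC_ref/D_ref)
      = (509.5/100) / (632/100)
      = 5.095 / 6.32 = 0.8062 = 80.62%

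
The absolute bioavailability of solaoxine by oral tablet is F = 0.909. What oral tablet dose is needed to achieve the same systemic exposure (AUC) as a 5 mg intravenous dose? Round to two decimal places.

D_oral = 5.50 mg

For equal systemic exposure: F × D_ev = D_iv
D_ev = D_iv / F = 5 / 0.909 = 5.50055 mg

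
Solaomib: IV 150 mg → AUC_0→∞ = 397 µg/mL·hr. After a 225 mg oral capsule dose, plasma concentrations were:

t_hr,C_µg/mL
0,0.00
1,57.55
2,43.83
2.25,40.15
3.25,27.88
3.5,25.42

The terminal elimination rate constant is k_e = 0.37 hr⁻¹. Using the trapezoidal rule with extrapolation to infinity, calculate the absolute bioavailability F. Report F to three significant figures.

F = 0.335

Trapezoidal AUC_0→3.5 (oral capsule):
  [0→1]: (0.00+57.55)/2 × 1 = 28.775
  [1→2]: (57.55+43.83)/2 × 1 = 50.69
  [2→2.25]: (43.83+40.15)/2 × 0.25 = 10.4975
  [2.25→3.25]: (40.15+27.88)/2 × 1 = 34.015
  [3.25→3.5]: (27.88+25.42)/2 × 0.25 = 6.6625
  Sum = 130.64 µg/mL·hr
Tail: C_last/k_e = 25.42/0.37 = 68.703
AUC_0→∞ (oral capsule) = 130.64 + 68.703 = 199.343 µg/mL·hr
F = (AUC_ev/D_ev)/(AUC_iv/D_iv) = (199.343/225)/(397/150) = 0.885969/2.64667 = 0.3347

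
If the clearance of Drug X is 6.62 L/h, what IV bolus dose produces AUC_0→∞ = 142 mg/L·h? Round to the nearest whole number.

Dose = 940 mg

Dose_iv = CL × AUC_0→∞
     = 6.62 × 142 = 940.04 mg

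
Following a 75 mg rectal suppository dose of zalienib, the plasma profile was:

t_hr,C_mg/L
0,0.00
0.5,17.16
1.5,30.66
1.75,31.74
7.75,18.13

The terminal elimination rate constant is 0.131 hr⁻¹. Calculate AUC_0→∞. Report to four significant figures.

AUC = 324.0 mg/L·hr

Trapezoidal AUC_0→7.75:
  [0→0.5]: (0.00+17.16)/2 × 0.5 = 4.29
  [0.5→1.5]: (17.16+30.66)/2 × 1 = 23.91
  [1.5→1.75]: (30.66+31.74)/2 × 0.25 = 7.8
  [1.75→7.75]: (31.74+18.13)/2 × 6 = 149.61
  Sum = 185.61 mg/L·hr
Extrapolated tail: C_last / k_e = 18.13 / 0.131 = 138.397
AUC_0→∞ = 185.61 + 138.397 = 324.007 mg/L·hr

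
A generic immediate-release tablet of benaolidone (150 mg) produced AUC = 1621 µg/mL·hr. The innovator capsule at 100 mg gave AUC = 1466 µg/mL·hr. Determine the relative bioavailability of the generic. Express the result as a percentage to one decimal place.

F_rel = (AUC_test/D_test) / (AUC_ref/D_ref)
      = (1621/150) / (1466/100)
      = 10.8067 / 14.66 = 0.7372 = 73.72%

F_rel = 73.7%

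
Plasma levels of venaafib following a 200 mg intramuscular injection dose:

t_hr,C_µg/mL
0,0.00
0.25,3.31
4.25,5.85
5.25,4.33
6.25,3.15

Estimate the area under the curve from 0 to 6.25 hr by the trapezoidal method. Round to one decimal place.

AUC = 27.6 µg/mL·hr

Trapezoidal AUC_0→6.25:
  [0→0.25]: (0.00+3.31)/2 × 0.25 = 0.41375
  [0.25→4.25]: (3.31+5.85)/2 × 4 = 18.32
  [4.25→5.25]: (5.85+4.33)/2 × 1 = 5.09
  [5.25→6.25]: (4.33+3.15)/2 × 1 = 3.74
  Sum = 27.56375 µg/mL·hr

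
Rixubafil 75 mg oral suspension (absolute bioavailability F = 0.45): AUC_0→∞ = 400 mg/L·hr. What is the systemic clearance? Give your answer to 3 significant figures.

CL = 0.0844 L/hr

CL = F × Dose / AUC_0→∞
   = 0.45 × 75 / 400 = 0.084375 L/hr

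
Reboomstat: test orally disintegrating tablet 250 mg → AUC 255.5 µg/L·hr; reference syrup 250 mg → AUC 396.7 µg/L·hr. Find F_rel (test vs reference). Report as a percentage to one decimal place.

F_rel = 64.4%

F_rel = (AUC_test/D_test) / (AUC_ref/D_ref)
      = (255.5/250) / (396.7/250)
      = 1.022 / 1.5868 = 0.6441 = 64.41%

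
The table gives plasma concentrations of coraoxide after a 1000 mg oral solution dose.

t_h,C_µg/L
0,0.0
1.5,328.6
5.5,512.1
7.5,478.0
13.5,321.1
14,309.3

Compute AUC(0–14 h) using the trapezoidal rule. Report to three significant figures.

AUC = 5470 µg/L·h

Trapezoidal AUC_0→14:
  [0→1.5]: (0.0+328.6)/2 × 1.5 = 246.45
  [1.5→5.5]: (328.6+512.1)/2 × 4 = 1681.4
  [5.5→7.5]: (512.1+478.0)/2 × 2 = 990.1
  [7.5→13.5]: (478.0+321.1)/2 × 6 = 2397.3
  [13.5→14]: (321.1+309.3)/2 × 0.5 = 157.6
  Sum = 5472.85 µg/L·h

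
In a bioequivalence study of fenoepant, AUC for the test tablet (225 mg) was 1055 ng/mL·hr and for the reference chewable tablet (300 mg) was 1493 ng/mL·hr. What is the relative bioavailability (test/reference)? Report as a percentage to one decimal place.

F_rel = 94.2%

F_rel = (AUC_test/D_test) / (AUC_ref/D_ref)
      = (1055/225) / (1493/300)
      = 4.68889 / 4.97667 = 0.9422 = 94.22%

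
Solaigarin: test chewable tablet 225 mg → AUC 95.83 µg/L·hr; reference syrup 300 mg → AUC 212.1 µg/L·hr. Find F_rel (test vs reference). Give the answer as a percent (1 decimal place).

F_rel = (AUC_test/D_test) / (AUC_ref/D_ref)
      = (95.83/225) / (212.1/300)
      = 0.425911 / 0.707 = 0.6024 = 60.24%

F_rel = 60.2%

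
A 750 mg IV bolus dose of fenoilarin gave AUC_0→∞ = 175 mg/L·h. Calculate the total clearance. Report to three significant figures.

CL = Dose_iv / AUC_0→∞
   = 750 / 175 = 4.28571 L/h

CL = 4.29 L/h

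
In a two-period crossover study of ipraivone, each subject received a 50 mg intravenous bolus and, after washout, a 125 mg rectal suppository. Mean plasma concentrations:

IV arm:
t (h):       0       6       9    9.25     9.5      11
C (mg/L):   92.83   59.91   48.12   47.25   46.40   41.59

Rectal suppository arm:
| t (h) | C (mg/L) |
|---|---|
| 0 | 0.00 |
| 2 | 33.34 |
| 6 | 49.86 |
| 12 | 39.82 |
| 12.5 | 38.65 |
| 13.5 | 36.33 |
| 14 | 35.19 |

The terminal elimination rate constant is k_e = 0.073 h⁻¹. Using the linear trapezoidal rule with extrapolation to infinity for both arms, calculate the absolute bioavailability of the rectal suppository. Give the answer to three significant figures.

Trapezoidal AUC_0→11 (IV):
  [0→6]: (92.83+59.91)/2 × 6 = 458.22
  [6→9]: (59.91+48.12)/2 × 3 = 162.045
  [9→9.25]: (48.12+47.25)/2 × 0.25 = 11.92125
  [9.25→9.5]: (47.25+46.40)/2 × 0.25 = 11.70625
  [9.5→11]: (46.40+41.59)/2 × 1.5 = 65.9925
  Sum = 709.885 mg/L·h
IV tail: 41.59/0.073 = 569.726; AUC_iv,0→∞ = 709.885 + 569.726 = 1279.611 mg/L·h
Trapezoidal AUC_0→14 (rectal suppository):
  [0→2]: (0.00+33.34)/2 × 2 = 33.34
  [2→6]: (33.34+49.86)/2 × 4 = 166.4
  [6→12]: (49.86+39.82)/2 × 6 = 269.04
  [12→12.5]: (39.82+38.65)/2 × 0.5 = 19.6175
  [12.5→13.5]: (38.65+36.33)/2 × 1 = 37.49
  [13.5→14]: (36.33+35.19)/2 × 0.5 = 17.88
  Sum = 543.7675 mg/L·h
rectal suppository tail: 35.19/0.073 = 482.055; AUC_ev,0→∞ = 543.7675 + 482.055 = 1025.8225 mg/L·h
F = (AUC_ev/D_ev)/(AUC_iv/D_iv) = (1025.8225/125)/(1279.611/50) = 8.20658/25.59222 = 0.3207

F = 0.321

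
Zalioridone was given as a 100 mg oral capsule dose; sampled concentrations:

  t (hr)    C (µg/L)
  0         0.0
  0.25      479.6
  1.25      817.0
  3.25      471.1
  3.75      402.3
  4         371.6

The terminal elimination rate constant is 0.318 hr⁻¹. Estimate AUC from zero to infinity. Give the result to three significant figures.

AUC = 3480 µg/L·hr

Trapezoidal AUC_0→4:
  [0→0.25]: (0.0+479.6)/2 × 0.25 = 59.95
  [0.25→1.25]: (479.6+817.0)/2 × 1 = 648.3
  [1.25→3.25]: (817.0+471.1)/2 × 2 = 1288.1
  [3.25→3.75]: (471.1+402.3)/2 × 0.5 = 218.35
  [3.75→4]: (402.3+371.6)/2 × 0.25 = 96.7375
  Sum = 2311.4375 µg/L·hr
Extrapolated tail: C_last / k_e = 371.6 / 0.318 = 1168.553
AUC_0→∞ = 2311.4375 + 1168.553 = 3479.9905 µg/L·hr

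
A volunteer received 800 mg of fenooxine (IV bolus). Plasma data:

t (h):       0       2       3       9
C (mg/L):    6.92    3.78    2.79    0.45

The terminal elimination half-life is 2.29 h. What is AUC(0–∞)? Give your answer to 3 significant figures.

AUC = 25.2 mg/L·h

Trapezoidal AUC_0→9:
  [0→2]: (6.92+3.78)/2 × 2 = 10.7
  [2→3]: (3.78+2.79)/2 × 1 = 3.285
  [3→9]: (2.79+0.45)/2 × 6 = 9.72
  Sum = 23.705 mg/L·h
k_e = ln2 / t½ = 0.693147 / 2.29 = 0.3027 h^-1
Extrapolated tail: C_last / k_e = 0.45 / 0.3027 = 1.487
AUC_0→∞ = 23.705 + 1.487 = 25.192 mg/L·h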